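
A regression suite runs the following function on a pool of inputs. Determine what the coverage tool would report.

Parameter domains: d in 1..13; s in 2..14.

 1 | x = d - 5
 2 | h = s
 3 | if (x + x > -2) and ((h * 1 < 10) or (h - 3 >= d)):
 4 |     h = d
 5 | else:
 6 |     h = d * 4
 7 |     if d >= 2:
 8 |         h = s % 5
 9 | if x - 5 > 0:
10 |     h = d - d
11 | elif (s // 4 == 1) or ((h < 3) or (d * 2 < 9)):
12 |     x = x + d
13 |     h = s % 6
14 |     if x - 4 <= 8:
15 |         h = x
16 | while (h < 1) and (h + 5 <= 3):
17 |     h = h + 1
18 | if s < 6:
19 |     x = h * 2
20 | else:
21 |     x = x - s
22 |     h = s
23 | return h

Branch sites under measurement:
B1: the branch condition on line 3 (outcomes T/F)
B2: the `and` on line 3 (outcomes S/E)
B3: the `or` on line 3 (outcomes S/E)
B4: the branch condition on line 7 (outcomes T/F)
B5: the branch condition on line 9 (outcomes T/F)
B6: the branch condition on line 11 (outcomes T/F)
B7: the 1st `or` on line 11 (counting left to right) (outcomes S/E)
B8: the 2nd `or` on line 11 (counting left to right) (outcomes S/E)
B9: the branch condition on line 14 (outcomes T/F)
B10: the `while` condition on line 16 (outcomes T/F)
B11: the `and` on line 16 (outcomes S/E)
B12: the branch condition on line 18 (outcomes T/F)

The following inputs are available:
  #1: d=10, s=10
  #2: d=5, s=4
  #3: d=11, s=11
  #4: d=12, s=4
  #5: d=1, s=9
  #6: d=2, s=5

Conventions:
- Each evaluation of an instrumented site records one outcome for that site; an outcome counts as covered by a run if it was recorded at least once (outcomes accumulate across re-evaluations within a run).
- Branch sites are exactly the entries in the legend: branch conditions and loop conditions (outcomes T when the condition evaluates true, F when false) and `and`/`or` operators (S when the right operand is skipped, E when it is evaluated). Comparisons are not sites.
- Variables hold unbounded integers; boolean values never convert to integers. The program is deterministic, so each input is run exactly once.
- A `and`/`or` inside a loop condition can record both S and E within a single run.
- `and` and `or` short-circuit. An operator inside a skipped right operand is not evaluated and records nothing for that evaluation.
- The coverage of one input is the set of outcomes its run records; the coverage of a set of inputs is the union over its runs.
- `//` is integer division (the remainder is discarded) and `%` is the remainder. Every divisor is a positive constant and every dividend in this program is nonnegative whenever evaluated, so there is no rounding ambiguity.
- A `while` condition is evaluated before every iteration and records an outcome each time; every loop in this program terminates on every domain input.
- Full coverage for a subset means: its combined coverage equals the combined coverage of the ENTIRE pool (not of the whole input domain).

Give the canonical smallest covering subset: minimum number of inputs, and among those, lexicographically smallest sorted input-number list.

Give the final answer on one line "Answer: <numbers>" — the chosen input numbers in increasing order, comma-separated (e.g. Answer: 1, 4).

run #1 (d=10, s=10) records B1=F, B2=E, B3=E, B4=T, B5=F, B6=T, B7=E, B8=S, B9=F, B10=F, B11=S, B12=F
run #2 (d=5, s=4) records B1=T, B2=E, B3=S, B5=F, B6=T, B7=S, B9=T, B10=F, B11=S, B12=T
run #3 (d=11, s=11) records B1=F, B2=E, B3=E, B4=T, B5=T, B10=F, B11=E, B12=F
run #4 (d=12, s=4) records B1=T, B2=E, B3=S, B5=T, B10=F, B11=E, B12=T
run #5 (d=1, s=9) records B1=F, B2=S, B4=F, B5=F, B6=T, B7=E, B8=E, B9=T, B10=T, B10=F, B11=E, B12=F
run #6 (d=2, s=5) records B1=F, B2=S, B4=T, B5=F, B6=T, B7=S, B9=T, B10=F, B11=E, B12=T
together the pool reaches 23 outcomes: B1=T, B1=F, B2=S, B2=E, B3=S, B3=E, B4=T, B4=F, B5=T, B5=F, B6=T, B7=S, B7=E, B8=S, B8=E, B9=T, B9=F, B10=T, B10=F, B11=S, B11=E, B12=T, B12=F
every size-1 subset falls short of the 23 outcomes (best: 12/23)
every size-2 subset falls short of the 23 outcomes (best: 18/23)
every size-3 subset falls short of the 23 outcomes (best: 22/23)
at size 4, {1, 2, 3, 5} reaches all 23 outcomes; every lexicographically earlier size-4 subset fails

Answer: 1, 2, 3, 5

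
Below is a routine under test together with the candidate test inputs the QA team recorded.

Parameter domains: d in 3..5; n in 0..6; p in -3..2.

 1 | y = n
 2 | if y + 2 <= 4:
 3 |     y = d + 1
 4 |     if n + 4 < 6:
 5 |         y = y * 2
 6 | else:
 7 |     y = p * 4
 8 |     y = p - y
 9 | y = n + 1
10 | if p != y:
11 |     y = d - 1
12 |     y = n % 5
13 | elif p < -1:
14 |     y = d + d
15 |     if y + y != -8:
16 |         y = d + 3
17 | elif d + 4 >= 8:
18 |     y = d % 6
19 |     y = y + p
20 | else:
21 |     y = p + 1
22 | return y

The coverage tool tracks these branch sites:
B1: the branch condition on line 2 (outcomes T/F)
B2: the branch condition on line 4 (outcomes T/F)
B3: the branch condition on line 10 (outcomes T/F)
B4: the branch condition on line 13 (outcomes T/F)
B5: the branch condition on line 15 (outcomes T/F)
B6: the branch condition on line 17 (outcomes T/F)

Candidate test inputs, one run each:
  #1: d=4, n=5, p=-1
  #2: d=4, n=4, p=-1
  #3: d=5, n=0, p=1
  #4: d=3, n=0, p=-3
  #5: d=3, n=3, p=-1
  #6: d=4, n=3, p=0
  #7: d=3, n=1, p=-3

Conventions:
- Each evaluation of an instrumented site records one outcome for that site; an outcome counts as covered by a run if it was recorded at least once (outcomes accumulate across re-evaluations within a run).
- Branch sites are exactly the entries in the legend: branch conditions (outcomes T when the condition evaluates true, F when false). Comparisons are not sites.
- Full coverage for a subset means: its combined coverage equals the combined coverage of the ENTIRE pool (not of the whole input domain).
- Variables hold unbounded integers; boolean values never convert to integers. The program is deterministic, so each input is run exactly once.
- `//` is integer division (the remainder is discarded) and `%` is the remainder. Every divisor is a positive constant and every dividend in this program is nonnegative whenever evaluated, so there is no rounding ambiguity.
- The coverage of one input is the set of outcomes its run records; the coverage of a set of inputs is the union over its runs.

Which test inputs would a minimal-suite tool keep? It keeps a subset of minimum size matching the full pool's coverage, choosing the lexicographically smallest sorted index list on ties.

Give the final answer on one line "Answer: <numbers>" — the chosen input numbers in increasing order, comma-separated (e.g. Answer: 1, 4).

input #1, d=4, n=5, p=-1: outcomes B1=F, B3=T
input #2, d=4, n=4, p=-1: outcomes B1=F, B3=T
input #3, d=5, n=0, p=1: outcomes B1=T, B2=T, B3=F, B4=F, B6=T
input #4, d=3, n=0, p=-3: outcomes B1=T, B2=T, B3=T
input #5, d=3, n=3, p=-1: outcomes B1=F, B3=T
input #6, d=4, n=3, p=0: outcomes B1=F, B3=T
input #7, d=3, n=1, p=-3: outcomes B1=T, B2=T, B3=T
union over all inputs: B1=T, B1=F, B2=T, B3=T, B3=F, B4=F, B6=T (7 outcomes)
every size-1 subset falls short of the 7 outcomes (best: 5/7)
size 2: inputs {1, 3} cover all 7 outcomes, and no lexicographically smaller subset of this size does

Answer: 1, 3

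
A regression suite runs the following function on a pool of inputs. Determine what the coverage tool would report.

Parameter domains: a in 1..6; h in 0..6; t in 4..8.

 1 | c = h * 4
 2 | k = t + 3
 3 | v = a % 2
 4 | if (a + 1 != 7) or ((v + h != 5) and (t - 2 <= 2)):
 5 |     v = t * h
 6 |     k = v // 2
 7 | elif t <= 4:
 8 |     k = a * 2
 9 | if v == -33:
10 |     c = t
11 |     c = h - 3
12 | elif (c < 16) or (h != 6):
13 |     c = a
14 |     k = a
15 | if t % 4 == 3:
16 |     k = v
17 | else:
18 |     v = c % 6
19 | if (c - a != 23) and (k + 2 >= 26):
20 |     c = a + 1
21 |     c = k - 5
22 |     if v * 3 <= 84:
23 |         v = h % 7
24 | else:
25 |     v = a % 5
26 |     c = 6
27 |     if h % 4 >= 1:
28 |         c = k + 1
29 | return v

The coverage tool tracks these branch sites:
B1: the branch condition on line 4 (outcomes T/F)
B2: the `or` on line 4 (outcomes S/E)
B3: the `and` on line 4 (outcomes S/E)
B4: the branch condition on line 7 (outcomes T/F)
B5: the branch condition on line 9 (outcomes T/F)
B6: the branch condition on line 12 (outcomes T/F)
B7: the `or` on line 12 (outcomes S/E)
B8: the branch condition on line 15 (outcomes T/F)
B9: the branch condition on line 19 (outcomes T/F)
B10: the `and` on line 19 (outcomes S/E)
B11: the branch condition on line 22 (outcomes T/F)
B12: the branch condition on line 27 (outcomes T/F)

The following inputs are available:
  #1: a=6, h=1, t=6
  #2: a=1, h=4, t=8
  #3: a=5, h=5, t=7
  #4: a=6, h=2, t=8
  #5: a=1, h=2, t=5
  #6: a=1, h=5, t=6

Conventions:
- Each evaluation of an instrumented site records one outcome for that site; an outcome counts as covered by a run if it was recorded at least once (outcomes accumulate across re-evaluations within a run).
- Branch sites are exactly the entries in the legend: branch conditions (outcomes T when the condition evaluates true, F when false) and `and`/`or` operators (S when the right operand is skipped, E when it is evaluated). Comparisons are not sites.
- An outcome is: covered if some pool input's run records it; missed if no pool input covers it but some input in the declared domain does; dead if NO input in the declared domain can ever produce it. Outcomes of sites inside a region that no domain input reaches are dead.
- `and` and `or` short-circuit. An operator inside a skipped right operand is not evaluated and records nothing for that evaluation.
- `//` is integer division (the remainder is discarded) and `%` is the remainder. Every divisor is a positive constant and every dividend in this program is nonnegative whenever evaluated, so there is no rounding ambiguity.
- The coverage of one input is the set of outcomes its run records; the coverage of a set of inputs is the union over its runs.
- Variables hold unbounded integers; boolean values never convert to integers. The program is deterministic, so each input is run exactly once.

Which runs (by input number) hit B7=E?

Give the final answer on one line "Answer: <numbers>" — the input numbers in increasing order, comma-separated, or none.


input #1 (a=6, h=1, t=6): misses B7=E
input #2 (a=1, h=4, t=8): covers B7=E
input #3 (a=5, h=5, t=7): covers B7=E
input #4 (a=6, h=2, t=8): misses B7=E
input #5 (a=1, h=2, t=5): misses B7=E
input #6 (a=1, h=5, t=6): covers B7=E
Answer: 2, 3, 6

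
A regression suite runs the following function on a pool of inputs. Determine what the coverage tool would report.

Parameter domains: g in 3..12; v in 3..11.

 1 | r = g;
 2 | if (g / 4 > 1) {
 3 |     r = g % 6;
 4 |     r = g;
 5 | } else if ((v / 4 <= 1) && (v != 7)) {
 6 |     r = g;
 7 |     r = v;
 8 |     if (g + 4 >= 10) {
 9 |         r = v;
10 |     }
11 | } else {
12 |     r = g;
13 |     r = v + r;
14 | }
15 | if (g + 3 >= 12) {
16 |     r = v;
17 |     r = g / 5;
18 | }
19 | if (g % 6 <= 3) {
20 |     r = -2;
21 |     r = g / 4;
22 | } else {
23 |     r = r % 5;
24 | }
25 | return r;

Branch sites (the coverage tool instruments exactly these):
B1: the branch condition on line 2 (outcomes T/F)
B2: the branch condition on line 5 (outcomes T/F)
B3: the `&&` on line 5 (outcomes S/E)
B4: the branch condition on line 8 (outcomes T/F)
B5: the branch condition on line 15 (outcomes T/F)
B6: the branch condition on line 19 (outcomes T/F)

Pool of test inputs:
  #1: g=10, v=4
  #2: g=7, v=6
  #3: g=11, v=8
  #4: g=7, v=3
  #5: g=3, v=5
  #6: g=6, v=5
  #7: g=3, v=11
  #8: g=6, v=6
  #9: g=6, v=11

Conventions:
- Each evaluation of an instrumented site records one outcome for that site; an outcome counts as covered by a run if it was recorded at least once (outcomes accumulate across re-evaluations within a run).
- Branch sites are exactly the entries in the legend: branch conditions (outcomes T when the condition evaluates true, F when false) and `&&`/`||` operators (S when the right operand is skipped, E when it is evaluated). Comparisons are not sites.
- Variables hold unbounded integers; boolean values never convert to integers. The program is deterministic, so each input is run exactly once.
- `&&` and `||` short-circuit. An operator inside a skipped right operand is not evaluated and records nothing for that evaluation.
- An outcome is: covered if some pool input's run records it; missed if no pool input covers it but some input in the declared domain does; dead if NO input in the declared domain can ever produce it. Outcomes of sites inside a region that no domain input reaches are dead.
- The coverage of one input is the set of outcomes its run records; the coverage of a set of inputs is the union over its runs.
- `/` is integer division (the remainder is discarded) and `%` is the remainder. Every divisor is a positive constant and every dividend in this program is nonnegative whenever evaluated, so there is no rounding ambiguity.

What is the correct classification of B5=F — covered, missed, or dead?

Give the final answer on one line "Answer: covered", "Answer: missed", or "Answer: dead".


B5=F is recorded by pool input(s) 2, 4, 5, 6, 7, 8, 9 -> covered
Answer: covered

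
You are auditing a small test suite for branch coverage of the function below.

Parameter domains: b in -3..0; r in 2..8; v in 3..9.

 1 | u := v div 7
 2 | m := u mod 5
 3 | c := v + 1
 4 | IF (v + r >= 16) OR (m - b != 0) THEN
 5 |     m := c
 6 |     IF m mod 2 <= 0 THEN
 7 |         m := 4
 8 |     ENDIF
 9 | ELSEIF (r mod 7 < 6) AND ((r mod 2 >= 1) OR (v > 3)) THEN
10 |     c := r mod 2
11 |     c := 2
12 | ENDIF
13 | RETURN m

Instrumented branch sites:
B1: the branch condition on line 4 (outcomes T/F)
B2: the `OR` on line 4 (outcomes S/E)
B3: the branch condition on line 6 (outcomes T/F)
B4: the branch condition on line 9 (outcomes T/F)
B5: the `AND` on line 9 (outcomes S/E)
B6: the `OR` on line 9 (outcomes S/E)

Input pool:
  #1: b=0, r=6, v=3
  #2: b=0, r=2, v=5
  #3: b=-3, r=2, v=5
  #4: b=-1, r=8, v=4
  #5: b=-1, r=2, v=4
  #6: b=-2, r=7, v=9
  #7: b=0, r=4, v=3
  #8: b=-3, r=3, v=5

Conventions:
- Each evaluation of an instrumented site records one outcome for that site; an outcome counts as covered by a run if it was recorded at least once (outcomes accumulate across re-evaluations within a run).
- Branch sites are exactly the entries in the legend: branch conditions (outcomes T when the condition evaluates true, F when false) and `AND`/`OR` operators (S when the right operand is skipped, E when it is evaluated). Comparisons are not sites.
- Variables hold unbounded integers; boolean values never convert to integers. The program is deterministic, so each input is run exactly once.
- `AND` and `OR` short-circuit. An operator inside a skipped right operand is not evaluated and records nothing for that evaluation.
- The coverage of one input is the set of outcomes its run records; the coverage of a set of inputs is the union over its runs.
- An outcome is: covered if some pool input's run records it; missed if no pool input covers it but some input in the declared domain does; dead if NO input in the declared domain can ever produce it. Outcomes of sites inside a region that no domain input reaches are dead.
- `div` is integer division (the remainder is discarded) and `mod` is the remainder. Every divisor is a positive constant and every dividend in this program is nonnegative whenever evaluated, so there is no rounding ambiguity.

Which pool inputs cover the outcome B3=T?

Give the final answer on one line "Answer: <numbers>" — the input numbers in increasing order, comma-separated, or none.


input #1 (b=0, r=6, v=3): does not record B3=T
input #2 (b=0, r=2, v=5): does not record B3=T
input #3 (b=-3, r=2, v=5): records B3=T
input #4 (b=-1, r=8, v=4): does not record B3=T
input #5 (b=-1, r=2, v=4): does not record B3=T
input #6 (b=-2, r=7, v=9): records B3=T
input #7 (b=0, r=4, v=3): does not record B3=T
input #8 (b=-3, r=3, v=5): records B3=T
Answer: 3, 6, 8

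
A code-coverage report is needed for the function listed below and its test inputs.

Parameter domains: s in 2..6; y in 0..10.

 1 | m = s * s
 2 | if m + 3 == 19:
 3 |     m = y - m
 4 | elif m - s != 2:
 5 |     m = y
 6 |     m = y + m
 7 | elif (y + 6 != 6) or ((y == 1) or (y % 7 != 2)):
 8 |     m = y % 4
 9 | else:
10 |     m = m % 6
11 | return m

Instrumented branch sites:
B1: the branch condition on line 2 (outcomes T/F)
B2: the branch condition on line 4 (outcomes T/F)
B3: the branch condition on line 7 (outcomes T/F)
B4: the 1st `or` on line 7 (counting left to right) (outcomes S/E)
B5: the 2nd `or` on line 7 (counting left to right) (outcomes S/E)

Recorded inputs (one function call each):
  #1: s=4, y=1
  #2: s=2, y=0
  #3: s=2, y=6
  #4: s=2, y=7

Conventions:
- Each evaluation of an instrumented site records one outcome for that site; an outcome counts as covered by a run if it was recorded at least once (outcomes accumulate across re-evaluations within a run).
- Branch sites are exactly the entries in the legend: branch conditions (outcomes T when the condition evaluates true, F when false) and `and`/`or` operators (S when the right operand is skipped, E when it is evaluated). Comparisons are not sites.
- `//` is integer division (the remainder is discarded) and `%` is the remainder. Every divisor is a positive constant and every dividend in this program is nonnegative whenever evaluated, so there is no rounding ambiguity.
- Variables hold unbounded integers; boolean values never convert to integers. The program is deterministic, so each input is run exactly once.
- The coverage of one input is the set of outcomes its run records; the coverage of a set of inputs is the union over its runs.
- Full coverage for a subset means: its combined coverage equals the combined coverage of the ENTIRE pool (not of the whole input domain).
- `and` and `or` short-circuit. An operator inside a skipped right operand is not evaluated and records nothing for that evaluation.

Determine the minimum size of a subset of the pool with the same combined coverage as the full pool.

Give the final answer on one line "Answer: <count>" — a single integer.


run #1 (s=4, y=1) runs B1->T; records B1=T
run #2 (s=2, y=0) runs B1->F, B2->F, B4->E, B5->E, B3->T; records B1=F, B2=F, B3=T, B4=E, B5=E
run #3 (s=2, y=6) runs B1->F, B2->F, B4->S, B3->T; records B1=F, B2=F, B3=T, B4=S
run #4 (s=2, y=7) runs B1->F, B2->F, B4->S, B3->T; records B1=F, B2=F, B3=T, B4=S
pool-wide coverage (7 outcomes): B1=T, B1=F, B2=F, B3=T, B4=S, B4=E, B5=E
every size-1 subset falls short of the 7 outcomes (best: 5/7)
every size-2 subset falls short of the 7 outcomes (best: 6/7)
the canonical winner is {1, 2, 3}: size 3, full 7-outcome coverage, earliest index list among size-3 covers
Answer: 3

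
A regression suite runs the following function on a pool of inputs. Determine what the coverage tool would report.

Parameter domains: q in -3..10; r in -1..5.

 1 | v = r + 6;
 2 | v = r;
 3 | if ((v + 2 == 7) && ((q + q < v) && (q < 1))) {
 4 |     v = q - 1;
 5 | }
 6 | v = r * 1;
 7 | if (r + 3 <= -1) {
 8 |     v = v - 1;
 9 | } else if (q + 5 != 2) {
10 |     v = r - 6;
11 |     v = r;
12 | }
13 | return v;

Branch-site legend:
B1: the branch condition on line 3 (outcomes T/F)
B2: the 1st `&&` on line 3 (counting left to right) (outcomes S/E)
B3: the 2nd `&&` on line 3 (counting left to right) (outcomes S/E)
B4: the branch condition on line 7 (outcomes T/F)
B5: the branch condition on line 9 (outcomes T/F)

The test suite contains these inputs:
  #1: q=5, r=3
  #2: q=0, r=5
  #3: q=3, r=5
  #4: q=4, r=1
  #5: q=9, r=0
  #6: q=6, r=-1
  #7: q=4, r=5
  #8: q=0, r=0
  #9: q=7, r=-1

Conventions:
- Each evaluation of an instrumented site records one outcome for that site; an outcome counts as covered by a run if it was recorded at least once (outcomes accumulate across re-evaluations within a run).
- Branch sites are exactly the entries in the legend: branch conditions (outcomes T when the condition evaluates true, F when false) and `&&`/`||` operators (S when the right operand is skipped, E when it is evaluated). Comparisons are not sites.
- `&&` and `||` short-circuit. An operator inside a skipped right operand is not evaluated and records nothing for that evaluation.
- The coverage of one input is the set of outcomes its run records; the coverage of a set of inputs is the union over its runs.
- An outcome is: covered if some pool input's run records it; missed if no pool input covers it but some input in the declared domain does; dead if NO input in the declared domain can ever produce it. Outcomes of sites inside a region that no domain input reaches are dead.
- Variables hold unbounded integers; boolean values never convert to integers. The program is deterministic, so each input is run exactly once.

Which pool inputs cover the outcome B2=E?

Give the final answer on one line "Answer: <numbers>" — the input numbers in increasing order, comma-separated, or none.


input #1 (q=5, r=3): does not produce B2=E
input #2 (q=0, r=5): produces B2=E
input #3 (q=3, r=5): produces B2=E
input #4 (q=4, r=1): does not produce B2=E
input #5 (q=9, r=0): does not produce B2=E
input #6 (q=6, r=-1): does not produce B2=E
input #7 (q=4, r=5): produces B2=E
input #8 (q=0, r=0): does not produce B2=E
input #9 (q=7, r=-1): does not produce B2=E
Answer: 2, 3, 7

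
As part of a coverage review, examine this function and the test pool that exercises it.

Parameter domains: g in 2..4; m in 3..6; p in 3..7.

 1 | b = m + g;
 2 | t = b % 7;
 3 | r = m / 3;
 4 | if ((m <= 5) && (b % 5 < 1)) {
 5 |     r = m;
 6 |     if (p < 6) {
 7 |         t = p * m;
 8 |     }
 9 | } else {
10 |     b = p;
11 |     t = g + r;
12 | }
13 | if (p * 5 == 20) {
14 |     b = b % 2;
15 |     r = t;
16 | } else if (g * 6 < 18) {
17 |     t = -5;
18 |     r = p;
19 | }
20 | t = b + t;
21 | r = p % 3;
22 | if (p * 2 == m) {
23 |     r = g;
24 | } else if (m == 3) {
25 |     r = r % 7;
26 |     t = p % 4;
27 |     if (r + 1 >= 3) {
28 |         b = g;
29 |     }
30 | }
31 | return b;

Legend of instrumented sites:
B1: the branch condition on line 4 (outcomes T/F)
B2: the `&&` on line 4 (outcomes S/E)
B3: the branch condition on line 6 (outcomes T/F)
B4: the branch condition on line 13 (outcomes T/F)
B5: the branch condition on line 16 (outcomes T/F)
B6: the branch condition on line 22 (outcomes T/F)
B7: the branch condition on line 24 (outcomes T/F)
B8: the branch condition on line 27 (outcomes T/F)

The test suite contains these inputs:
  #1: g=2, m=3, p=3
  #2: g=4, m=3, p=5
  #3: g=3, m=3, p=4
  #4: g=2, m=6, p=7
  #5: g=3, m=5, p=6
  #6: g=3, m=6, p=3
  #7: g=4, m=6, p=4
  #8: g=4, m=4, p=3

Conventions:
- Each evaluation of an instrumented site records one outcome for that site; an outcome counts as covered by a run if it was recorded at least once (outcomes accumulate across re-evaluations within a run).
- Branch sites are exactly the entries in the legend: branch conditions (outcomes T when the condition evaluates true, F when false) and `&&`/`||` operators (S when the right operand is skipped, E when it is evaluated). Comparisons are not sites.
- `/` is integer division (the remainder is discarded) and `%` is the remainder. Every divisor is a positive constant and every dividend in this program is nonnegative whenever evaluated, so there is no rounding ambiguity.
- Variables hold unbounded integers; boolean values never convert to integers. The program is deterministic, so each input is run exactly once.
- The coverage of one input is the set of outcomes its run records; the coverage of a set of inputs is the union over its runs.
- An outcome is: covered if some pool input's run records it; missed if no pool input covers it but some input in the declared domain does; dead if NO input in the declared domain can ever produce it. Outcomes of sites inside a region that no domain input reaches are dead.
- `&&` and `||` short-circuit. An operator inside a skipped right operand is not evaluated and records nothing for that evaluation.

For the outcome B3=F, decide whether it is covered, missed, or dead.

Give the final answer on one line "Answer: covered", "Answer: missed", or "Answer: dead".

no pool input records B3=F
but domain input (g=2, m=3, p=6) does record it -> reachable, so missed

Answer: missed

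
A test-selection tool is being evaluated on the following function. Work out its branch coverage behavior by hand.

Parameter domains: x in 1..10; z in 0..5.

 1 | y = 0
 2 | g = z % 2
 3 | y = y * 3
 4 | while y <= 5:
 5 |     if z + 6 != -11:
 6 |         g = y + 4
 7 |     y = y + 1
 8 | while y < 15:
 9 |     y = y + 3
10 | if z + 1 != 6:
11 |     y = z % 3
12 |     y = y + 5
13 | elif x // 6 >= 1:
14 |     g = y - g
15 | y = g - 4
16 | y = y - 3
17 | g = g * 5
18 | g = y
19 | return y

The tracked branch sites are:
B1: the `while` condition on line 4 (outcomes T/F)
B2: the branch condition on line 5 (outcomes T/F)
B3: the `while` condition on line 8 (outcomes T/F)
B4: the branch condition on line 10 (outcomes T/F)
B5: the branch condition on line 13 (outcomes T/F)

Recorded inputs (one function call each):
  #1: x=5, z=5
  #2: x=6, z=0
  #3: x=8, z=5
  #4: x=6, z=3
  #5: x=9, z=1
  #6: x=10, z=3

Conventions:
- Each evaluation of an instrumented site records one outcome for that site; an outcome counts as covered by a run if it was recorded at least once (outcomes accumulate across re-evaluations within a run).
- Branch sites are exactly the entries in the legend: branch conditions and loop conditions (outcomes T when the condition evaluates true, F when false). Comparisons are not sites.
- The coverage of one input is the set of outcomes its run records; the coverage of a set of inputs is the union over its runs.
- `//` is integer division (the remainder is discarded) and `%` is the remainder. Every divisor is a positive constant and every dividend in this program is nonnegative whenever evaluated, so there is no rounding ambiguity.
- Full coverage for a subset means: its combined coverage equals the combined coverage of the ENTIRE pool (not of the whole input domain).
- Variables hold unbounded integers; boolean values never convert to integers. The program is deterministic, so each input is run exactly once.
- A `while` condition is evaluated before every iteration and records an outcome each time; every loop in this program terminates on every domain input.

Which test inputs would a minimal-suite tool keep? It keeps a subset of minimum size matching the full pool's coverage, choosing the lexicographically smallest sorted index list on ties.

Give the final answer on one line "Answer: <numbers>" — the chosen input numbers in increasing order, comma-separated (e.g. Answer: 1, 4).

test 1 (x=5, z=5) hits B1=T, B1=F, B2=T, B3=T, B3=F, B4=F, B5=F
test 2 (x=6, z=0) hits B1=T, B1=F, B2=T, B3=T, B3=F, B4=T
test 3 (x=8, z=5) hits B1=T, B1=F, B2=T, B3=T, B3=F, B4=F, B5=T
test 4 (x=6, z=3) hits B1=T, B1=F, B2=T, B3=T, B3=F, B4=T
test 5 (x=9, z=1) hits B1=T, B1=F, B2=T, B3=T, B3=F, B4=T
test 6 (x=10, z=3) hits B1=T, B1=F, B2=T, B3=T, B3=F, B4=T
together the pool reaches 9 outcomes: B1=T, B1=F, B2=T, B3=T, B3=F, B4=T, B4=F, B5=T, B5=F
every size-1 subset falls short of the 9 outcomes (best: 7/9)
every size-2 subset falls short of the 9 outcomes (best: 8/9)
at size 3, {1, 2, 3} reaches all 9 outcomes; every lexicographically earlier size-3 subset fails

Answer: 1, 2, 3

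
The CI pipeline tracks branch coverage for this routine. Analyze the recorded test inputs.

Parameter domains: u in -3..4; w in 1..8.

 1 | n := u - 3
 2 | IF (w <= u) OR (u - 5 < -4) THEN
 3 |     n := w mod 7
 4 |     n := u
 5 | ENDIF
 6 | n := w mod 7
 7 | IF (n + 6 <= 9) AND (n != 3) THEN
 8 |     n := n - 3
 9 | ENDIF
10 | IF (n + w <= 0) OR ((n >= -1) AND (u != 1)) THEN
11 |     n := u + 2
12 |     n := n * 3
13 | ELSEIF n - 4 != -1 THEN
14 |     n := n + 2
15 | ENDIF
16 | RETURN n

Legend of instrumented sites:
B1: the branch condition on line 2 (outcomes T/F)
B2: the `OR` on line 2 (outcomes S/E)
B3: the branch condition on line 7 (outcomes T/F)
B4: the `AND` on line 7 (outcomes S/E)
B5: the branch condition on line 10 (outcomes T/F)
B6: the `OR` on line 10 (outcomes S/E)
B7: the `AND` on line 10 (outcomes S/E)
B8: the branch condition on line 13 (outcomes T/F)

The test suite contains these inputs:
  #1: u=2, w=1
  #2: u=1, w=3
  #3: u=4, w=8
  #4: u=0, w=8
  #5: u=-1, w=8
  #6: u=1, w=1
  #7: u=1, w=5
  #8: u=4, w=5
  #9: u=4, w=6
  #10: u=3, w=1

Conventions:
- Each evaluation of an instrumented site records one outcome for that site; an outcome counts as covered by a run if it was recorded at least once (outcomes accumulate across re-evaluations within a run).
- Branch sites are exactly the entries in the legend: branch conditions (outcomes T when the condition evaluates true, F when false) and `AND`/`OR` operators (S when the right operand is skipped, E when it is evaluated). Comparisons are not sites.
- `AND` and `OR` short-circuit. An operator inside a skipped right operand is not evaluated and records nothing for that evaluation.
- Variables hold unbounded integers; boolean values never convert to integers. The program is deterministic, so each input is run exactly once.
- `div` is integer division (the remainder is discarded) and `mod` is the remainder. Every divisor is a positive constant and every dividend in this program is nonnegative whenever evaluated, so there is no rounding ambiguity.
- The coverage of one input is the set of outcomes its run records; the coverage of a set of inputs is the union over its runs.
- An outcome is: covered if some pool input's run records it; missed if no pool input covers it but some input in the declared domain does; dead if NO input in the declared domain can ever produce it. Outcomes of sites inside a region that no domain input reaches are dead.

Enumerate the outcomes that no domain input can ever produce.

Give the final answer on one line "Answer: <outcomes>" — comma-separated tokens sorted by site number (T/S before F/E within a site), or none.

sweeping the full domain (64 inputs) for each outcome:
  reachable outcomes have witnesses, e.g. B1=T (e.g. u=-3, w=1), B1=F (e.g. u=1, w=2), B2=S (e.g. u=1, w=1), B2=E (e.g. u=-3, w=1)

Answer: none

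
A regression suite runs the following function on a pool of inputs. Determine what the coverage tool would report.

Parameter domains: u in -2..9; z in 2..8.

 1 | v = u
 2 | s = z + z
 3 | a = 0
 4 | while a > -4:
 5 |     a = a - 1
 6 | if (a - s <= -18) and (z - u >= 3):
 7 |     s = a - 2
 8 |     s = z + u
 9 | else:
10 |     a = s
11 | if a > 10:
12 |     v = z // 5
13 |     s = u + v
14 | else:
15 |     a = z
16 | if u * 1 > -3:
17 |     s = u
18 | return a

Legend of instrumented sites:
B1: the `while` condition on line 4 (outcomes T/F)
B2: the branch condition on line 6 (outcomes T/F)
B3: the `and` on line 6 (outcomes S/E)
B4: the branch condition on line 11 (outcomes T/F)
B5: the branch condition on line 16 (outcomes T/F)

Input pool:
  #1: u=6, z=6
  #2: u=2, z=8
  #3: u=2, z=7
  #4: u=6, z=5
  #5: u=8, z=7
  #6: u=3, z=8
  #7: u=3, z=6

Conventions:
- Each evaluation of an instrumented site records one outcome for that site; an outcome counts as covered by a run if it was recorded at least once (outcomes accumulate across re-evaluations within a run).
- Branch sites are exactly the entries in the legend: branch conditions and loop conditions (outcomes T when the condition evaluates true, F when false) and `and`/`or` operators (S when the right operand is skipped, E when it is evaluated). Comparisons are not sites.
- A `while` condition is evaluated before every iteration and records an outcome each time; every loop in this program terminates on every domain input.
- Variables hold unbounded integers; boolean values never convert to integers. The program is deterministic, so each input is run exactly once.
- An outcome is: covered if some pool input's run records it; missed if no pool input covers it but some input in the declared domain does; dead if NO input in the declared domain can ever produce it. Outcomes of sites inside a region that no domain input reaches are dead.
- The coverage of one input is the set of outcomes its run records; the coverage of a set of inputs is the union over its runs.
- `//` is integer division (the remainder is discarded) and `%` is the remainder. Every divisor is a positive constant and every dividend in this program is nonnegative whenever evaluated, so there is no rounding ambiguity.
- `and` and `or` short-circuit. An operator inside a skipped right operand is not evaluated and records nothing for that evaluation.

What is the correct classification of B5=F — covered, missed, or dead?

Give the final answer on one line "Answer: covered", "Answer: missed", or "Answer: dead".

no pool input records B5=F
checking all 84 inputs in the declared domain: B5=F is never recorded -> dead

Answer: dead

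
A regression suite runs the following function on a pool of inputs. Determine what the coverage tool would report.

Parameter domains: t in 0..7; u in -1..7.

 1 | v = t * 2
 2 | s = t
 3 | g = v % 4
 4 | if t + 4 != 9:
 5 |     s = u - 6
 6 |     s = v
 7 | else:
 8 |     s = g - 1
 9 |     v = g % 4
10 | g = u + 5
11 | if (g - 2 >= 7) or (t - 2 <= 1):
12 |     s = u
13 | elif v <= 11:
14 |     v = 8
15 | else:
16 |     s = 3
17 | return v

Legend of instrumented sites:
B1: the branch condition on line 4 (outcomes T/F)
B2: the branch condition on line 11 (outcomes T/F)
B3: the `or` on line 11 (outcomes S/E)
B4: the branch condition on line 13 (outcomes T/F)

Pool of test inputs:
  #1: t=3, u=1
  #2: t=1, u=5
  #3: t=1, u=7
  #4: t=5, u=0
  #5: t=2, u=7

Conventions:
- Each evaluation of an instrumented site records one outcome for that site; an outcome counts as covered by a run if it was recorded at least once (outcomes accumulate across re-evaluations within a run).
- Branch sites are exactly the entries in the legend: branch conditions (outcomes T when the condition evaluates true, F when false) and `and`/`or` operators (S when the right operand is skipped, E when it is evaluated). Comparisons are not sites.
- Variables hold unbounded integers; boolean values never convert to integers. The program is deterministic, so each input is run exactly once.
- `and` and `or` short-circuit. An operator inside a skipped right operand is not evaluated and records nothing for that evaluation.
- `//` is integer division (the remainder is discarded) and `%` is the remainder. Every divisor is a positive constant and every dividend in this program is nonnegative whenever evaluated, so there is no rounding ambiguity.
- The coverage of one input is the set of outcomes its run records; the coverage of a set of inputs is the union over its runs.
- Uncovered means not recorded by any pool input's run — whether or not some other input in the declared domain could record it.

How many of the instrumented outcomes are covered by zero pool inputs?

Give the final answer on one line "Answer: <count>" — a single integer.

run #1 (t=3, u=1) runs B1->T, B3->E, B2->T; records B1=T, B2=T, B3=E
run #2 (t=1, u=5) runs B1->T, B3->S, B2->T; records B1=T, B2=T, B3=S
run #3 (t=1, u=7) runs B1->T, B3->S, B2->T; records B1=T, B2=T, B3=S
run #4 (t=5, u=0) runs B1->F, B3->E, B2->F, B4->T; records B1=F, B2=F, B3=E, B4=T
run #5 (t=2, u=7) runs B1->T, B3->S, B2->T; records B1=T, B2=T, B3=S
union over the pool: B1=T, B1=F, B2=T, B2=F, B3=S, B3=E, B4=T
uncovered (1 of 8): B4=F

Answer: 1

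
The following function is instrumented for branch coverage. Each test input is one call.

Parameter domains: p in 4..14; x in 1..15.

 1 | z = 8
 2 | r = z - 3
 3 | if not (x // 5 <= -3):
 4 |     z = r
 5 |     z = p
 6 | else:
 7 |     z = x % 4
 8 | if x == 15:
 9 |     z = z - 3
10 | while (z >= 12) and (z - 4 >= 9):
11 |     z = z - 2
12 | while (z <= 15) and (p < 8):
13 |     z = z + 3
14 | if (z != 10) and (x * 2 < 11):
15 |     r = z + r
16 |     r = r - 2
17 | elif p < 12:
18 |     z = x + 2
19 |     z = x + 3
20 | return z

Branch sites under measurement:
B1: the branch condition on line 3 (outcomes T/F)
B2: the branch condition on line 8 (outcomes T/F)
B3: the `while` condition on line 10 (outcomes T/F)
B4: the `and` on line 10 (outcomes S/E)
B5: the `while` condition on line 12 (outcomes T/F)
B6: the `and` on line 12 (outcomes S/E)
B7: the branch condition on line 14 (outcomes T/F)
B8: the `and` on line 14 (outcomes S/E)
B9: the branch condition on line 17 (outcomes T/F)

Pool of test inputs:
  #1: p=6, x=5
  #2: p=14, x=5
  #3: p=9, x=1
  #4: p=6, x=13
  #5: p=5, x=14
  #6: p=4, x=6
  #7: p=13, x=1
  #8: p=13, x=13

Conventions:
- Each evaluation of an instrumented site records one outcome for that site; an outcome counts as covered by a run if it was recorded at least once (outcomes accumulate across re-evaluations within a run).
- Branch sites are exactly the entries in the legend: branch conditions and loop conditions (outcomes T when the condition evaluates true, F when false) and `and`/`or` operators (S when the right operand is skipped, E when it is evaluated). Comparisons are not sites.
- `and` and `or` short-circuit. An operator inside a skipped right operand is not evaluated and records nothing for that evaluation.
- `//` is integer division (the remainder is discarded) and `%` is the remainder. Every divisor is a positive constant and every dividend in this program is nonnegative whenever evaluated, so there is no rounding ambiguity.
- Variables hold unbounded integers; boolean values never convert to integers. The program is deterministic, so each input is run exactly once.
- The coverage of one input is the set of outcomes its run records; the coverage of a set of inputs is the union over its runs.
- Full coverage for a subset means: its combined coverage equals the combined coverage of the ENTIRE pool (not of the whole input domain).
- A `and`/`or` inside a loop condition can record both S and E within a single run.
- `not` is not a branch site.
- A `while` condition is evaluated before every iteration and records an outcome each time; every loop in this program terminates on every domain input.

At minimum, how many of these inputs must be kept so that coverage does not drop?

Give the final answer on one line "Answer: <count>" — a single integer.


run #1 (p=6, x=5) runs B1->T, B2->F, B4->S, B3->F, B6->E, B5->T, B6->E, B5->T, B6->E, B5->T, B6->E, B5->T, B6->S, B5->F, ...; records B1=T, B2=F, B3=F, B4=S, B5=T, B5=F, B6=S, B6=E, B7=T, B8=E
run #2 (p=14, x=5) runs B1->T, B2->F, B4->E, B3->T, B4->E, B3->F, B6->E, B5->F, B8->E, B7->T; records B1=T, B2=F, B3=T, B3=F, B4=E, B5=F, B6=E, B7=T, B8=E
run #3 (p=9, x=1) runs B1->T, B2->F, B4->S, B3->F, B6->E, B5->F, B8->E, B7->T; records B1=T, B2=F, B3=F, B4=S, B5=F, B6=E, B7=T, B8=E
run #4 (p=6, x=13) runs B1->T, B2->F, B4->S, B3->F, B6->E, B5->T, B6->E, B5->T, B6->E, B5->T, B6->E, B5->T, B6->S, B5->F, ...; records B1=T, B2=F, B3=F, B4=S, B5=T, B5=F, B6=S, B6=E, B7=F, B8=E, B9=T
run #5 (p=5, x=14) runs B1->T, B2->F, B4->S, B3->F, B6->E, B5->T, B6->E, B5->T, B6->E, B5->T, B6->E, B5->T, B6->S, B5->F, ...; records B1=T, B2=F, B3=F, B4=S, B5=T, B5=F, B6=S, B6=E, B7=F, B8=E, B9=T
run #6 (p=4, x=6) runs B1->T, B2->F, B4->S, B3->F, B6->E, B5->T, B6->E, B5->T, B6->E, B5->T, B6->E, B5->T, B6->S, B5->F, ...; records B1=T, B2=F, B3=F, B4=S, B5=T, B5=F, B6=S, B6=E, B7=F, B8=E, B9=T
run #7 (p=13, x=1) runs B1->T, B2->F, B4->E, B3->T, B4->S, B3->F, B6->E, B5->F, B8->E, B7->T; records B1=T, B2=F, B3=T, B3=F, B4=S, B4=E, B5=F, B6=E, B7=T, B8=E
run #8 (p=13, x=13) runs B1->T, B2->F, B4->E, B3->T, B4->S, B3->F, B6->E, B5->F, B8->E, B7->F, B9->F; records B1=T, B2=F, B3=T, B3=F, B4=S, B4=E, B5=F, B6=E, B7=F, B8=E, B9=F
union over all inputs: B1=T, B2=F, B3=T, B3=F, B4=S, B4=E, B5=T, B5=F, B6=S, B6=E, B7=T, B7=F, B8=E, B9=T, B9=F (15 outcomes)
checked all size-1 subsets: none covers 15 outcomes (max 11/15)
checked all size-2 subsets: none covers 15 outcomes (max 14/15)
the canonical winner is {1, 4, 8}: size 3, full 15-outcome coverage, earliest index list among size-3 covers
Answer: 3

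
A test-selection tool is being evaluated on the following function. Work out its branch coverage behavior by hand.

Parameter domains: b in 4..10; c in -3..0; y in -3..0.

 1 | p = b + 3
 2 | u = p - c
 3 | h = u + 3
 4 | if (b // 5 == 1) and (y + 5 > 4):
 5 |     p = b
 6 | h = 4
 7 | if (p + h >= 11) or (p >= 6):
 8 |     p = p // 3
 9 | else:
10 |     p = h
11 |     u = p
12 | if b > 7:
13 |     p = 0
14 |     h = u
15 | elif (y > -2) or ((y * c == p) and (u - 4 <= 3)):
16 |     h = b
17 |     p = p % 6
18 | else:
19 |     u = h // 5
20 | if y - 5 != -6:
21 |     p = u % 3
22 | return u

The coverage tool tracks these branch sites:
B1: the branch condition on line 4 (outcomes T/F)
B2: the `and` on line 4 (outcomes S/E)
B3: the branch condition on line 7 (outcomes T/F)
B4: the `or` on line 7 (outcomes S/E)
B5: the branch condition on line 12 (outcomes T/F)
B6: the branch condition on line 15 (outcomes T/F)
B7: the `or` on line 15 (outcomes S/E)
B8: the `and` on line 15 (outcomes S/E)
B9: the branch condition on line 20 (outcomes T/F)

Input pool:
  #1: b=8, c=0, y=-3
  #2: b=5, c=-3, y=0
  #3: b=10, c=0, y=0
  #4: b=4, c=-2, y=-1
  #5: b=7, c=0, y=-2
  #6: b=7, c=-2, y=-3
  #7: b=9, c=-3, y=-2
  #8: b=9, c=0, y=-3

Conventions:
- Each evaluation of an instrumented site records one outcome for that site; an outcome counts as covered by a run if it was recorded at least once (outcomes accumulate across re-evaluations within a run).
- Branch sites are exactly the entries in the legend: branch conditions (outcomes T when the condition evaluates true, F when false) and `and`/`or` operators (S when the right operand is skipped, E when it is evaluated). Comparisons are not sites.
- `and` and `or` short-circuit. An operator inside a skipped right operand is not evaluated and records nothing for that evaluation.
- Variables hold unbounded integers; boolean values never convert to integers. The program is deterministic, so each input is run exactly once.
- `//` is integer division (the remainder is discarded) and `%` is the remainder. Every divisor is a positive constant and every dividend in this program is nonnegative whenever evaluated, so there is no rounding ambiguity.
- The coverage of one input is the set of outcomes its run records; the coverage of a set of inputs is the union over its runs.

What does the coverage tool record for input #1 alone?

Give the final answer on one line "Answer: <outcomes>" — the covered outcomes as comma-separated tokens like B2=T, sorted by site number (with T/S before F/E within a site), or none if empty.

Running input #1 (b=8, c=0, y=-3), event by event:
  B2->E, B1->F, B4->S, B3->T, B5->T, B9->T
distinct outcomes covered: B1=F, B2=E, B3=T, B4=S, B5=T, B9=T

Answer: B1=F, B2=E, B3=T, B4=S, B5=T, B9=T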